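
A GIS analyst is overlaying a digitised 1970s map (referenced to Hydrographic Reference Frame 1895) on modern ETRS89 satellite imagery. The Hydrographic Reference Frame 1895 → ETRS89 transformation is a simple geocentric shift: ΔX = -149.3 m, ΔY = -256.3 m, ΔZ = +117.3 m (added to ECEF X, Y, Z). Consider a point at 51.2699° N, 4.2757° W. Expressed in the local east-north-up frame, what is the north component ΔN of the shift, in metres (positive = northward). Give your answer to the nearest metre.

The local north axis is (−sin φ cos λ, −sin φ sin λ, cos φ), giving ΔN = 116.145 − 14.907 + 73.389 = 174.63 m.

ΔN = 175 m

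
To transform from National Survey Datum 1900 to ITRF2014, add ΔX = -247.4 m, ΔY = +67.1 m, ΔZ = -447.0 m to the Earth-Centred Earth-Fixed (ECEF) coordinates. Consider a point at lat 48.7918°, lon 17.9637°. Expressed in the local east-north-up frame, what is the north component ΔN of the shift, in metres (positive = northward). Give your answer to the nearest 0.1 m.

The local north axis is (−sin φ cos λ, −sin φ sin λ, cos φ), giving ΔN = 177.051 − 15.569 − 294.482 = -133.00 m.

ΔN = -133.0 m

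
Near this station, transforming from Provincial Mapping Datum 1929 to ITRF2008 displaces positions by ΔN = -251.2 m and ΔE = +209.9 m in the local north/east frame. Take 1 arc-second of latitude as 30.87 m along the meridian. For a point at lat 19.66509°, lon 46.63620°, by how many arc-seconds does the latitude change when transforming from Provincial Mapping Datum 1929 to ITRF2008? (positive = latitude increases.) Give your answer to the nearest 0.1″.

Δφ = -8.1″

1″ of latitude = 30.87 m, so Δφ = -251.2 / 30.87 = -8.137″.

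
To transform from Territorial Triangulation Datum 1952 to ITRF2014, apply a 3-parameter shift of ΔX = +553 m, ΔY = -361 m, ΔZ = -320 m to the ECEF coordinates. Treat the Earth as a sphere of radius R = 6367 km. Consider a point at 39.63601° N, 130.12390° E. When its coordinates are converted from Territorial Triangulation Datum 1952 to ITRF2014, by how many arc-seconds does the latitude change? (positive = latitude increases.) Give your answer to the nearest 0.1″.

Δφ = 5.1″

sin φ = 0.637908, cos φ = 0.770112, sin λ = 0.764653, cos λ = -0.644443.
North component: ΔN = −sin φ cos λ·ΔX − sin φ sin λ·ΔY + cos φ·ΔZ = −(0.637908)(-0.644443)(553) − (0.637908)(0.764653)(-361) + (0.770112)(-320) = 156.99 m.
1° of latitude spans πR/180 = 111125 m, so Δφ = 156.99 / 111125 × 3600 = 5.086″.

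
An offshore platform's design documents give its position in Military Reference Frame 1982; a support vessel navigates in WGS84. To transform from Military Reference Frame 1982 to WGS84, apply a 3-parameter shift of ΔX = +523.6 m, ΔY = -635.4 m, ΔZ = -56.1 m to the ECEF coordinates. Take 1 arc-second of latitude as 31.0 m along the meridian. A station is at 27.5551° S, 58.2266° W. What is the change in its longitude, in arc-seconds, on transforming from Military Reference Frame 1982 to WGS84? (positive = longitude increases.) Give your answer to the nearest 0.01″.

sin φ = -0.462601, cos φ = 0.886566, sin λ = -0.850137, cos λ = 0.526561.
East component: ΔE = −sin λ·ΔX + cos λ·ΔY = −(-0.850137)(523.6) + (0.526561)(-635.4) = 110.55 m.
1° of latitude spans 3600 × 31.00 = 111600 m; at latitude φ, 1° of longitude spans that × cos φ = 98940.8 m, so Δλ = 110.55 / 98940.8 × 3600 = 4.023″.

Δλ = 4.02″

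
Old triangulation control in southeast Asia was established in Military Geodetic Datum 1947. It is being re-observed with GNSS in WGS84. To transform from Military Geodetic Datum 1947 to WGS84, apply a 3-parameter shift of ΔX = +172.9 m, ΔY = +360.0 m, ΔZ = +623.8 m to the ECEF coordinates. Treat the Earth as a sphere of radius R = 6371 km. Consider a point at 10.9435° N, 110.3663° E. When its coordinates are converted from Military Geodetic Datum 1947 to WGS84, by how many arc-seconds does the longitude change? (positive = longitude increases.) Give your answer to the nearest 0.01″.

Δλ = -9.48″

sin φ = 0.189841, cos φ = 0.981815, sin λ = 0.937487, cos λ = -0.348021.
East component: ΔE = −sin λ·ΔX + cos λ·ΔY = −(0.937487)(172.9) + (-0.348021)(360.0) = -287.38 m.
1° of latitude spans πR/180 = 111195 m; at latitude φ, 1° of longitude spans that × cos φ = 109172.8 m, so Δλ = -287.38 / 109172.8 × 3600 = -9.476″.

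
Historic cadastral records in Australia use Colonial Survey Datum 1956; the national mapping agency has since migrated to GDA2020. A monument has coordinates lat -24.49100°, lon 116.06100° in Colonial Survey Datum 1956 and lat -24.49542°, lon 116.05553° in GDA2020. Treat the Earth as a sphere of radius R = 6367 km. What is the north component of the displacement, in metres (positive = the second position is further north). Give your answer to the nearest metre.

Δφ = -24.49542° − -24.49100° = -0.00442°; Δλ = 116.05553° − 116.06100° = -0.00547°.
1° along a meridian = πR/180 = 111125 m.
ΔN = Δφ × 111125 = -491.2 m; ΔE = Δλ × 111125 × cos(-24.49100°) = -0.00547 × 111125 × 0.910026 = -553.2 m.

ΔN = -491 m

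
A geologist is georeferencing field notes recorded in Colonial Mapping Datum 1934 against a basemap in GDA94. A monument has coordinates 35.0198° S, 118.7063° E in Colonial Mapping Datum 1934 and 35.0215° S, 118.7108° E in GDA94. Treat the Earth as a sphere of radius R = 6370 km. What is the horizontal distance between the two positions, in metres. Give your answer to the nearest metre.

Δφ = -35.0215° − -35.0198° = -0.0017°; Δλ = 118.7108° − 118.7063° = +0.0045°.
1° along a meridian = πR/180 = 111177 m.
ΔN = Δφ × 111177 = -189.0 m; ΔE = Δλ × 111177 × cos(-35.0198°) = +0.0045 × 111177 × 0.818954 = 409.7 m.
Distance = √(ΔE² + ΔN²) = √(409.7² + (-189.0)²) = 451.2 m.

451 m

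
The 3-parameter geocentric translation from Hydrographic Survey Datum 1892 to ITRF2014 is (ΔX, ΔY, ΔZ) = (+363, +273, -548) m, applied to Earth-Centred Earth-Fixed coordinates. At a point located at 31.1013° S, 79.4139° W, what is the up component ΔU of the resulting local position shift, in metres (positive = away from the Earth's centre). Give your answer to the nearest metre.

ΔU = 110 m

The local up (radial) axis is (cos φ cos λ, cos φ sin λ, sin φ), giving ΔU = 57.102 − 229.779 + 283.071 = 110.39 m.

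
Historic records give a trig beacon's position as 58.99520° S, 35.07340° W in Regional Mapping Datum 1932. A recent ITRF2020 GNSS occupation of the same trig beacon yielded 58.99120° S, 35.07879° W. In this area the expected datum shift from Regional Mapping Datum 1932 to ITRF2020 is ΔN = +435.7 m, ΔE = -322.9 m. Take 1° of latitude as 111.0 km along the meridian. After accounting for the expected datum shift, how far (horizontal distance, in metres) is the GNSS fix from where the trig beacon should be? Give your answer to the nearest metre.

17 m

Observed coordinate differences: Δφ = +0.00400°, Δλ = -0.00539°.
Converting to metres (1° lat = 111000 m, cos φ = 0.515110): observed ΔN = 444.0 m, observed ΔE = -308.2 m.
Subtracting the expected shift leaves a residual of 444.0 − (435.7) = 8.3 m north and -308.2 − (-322.9) = 14.7 m east.
Residual distance = √(8.3² + 14.7²) = 16.9 m.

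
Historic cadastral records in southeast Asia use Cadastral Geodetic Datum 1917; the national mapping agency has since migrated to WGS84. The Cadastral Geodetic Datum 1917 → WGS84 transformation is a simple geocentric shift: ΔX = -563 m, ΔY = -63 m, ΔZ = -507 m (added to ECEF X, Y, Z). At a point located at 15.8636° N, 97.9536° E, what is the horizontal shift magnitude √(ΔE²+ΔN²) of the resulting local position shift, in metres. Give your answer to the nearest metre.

750 m

At φ = 15.8636°, λ = 97.9536°: sin φ = 0.273348, cos φ = 0.961915, sin λ = 0.990380, cos λ = -0.138371.
ΔE = −sin λ·ΔX + cos λ·ΔY = −(0.990380)·(-563) + (-0.138371)·(-63) = 566.30 m.
ΔN = −sin φ cos λ·ΔX − sin φ sin λ·ΔY + cos φ·ΔZ = −(0.273348)(-0.138371)(-563) − (0.273348)(0.990380)(-63) + (0.961915)(-507) = -491.93 m.
Horizontal magnitude = √(ΔE² + ΔN²) = √(566.30² + (-491.93)²) = 750.13 m.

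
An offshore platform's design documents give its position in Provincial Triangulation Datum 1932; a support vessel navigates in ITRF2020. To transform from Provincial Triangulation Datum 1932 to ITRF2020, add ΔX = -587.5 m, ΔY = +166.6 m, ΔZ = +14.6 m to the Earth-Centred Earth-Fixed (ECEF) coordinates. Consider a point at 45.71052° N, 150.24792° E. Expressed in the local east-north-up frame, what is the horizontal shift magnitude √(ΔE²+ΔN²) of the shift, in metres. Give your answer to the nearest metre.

The local east axis at (φ, λ) is (−sin λ, cos λ, 0), so ΔE = −sin(150.24792°)·(-587.5) + cos(150.24792°)·166.6 = 146.91 m.
The local north axis is (−sin φ cos λ, −sin φ sin λ, cos φ), giving ΔN = -365.109 − 59.180 + 10.195 = -414.09 m.
Horizontal magnitude = √(ΔE² + ΔN²) = √(146.91² + (-414.09)²) = 439.38 m.

439 m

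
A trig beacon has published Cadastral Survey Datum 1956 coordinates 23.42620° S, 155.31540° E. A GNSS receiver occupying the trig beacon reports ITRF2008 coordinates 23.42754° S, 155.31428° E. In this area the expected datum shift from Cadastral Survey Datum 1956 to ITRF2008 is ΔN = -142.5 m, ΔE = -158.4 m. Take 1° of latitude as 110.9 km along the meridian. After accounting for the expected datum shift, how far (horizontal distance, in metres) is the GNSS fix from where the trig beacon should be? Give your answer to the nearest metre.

45 m

Observed coordinate differences: Δφ = -0.00134°, Δλ = -0.00112°.
Converting to metres (1° lat = 110900 m, cos φ = 0.917573): observed ΔN = -148.6 m, observed ΔE = -114.0 m.
Subtracting the expected shift leaves a residual of -148.6 − (-142.5) = -6.1 m north and -114.0 − (-158.4) = 44.4 m east.
Residual distance = √((-6.1)² + 44.4²) = 44.8 m.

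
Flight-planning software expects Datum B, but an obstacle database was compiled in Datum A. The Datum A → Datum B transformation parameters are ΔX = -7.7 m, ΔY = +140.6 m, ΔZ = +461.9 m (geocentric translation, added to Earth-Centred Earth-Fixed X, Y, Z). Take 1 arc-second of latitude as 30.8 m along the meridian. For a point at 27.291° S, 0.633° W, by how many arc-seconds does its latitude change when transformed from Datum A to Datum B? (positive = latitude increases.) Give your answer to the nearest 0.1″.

Δφ = 13.2″

sin φ = -0.458510, cos φ = 0.888689, sin λ = -0.011048, cos λ = 0.999939.
North component: ΔN = −sin φ cos λ·ΔX − sin φ sin λ·ΔY + cos φ·ΔZ = −(-0.458510)(0.999939)(-7.7) − (-0.458510)(-0.011048)(140.6) + (0.888689)(461.9) = 406.24 m.
1° of latitude spans 3600 × 30.80 = 110880 m, so Δφ = 406.24 / 110880 × 3600 = 13.190″.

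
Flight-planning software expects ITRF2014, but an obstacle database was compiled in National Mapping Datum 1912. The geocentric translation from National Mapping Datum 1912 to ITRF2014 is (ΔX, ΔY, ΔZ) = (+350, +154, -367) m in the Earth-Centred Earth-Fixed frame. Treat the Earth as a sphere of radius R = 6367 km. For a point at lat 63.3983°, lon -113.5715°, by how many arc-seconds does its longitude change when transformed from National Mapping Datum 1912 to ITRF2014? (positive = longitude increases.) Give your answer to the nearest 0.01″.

sin φ = 0.894141, cos φ = 0.447786, sin λ = -0.916562, cos λ = -0.399893.
East component: ΔE = −sin λ·ΔX + cos λ·ΔY = −(-0.916562)(350) + (-0.399893)(154) = 259.21 m.
1° of latitude spans πR/180 = 111125 m; at latitude φ, 1° of longitude spans that × cos φ = 49760.2 m, so Δλ = 259.21 / 49760.2 × 3600 = 18.753″.

Δλ = 18.75″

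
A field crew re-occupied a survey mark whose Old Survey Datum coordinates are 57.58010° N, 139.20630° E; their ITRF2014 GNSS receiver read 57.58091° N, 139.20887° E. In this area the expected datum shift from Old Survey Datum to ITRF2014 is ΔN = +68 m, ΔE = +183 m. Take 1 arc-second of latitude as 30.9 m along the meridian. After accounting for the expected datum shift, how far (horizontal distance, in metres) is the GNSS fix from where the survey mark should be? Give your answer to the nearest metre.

Observed coordinate differences: Δφ = +0.00081°, Δλ = +0.00257°.
Converting to metres (1° lat = 111240 m, cos φ = 0.536120): observed ΔN = 90.1 m, observed ΔE = 153.3 m.
Subtracting the expected shift leaves a residual of 90.1 − (68) = 22.1 m north and 153.3 − (183) = -29.7 m east.
Residual distance = √(22.1² + (-29.7)²) = 37.0 m.

37 m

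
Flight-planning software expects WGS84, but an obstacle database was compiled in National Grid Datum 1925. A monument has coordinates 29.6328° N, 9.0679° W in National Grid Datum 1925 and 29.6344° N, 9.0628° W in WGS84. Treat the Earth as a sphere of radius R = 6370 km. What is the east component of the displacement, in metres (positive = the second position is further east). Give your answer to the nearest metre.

Δφ = 29.6344° − 29.6328° = +0.0016°; Δλ = -9.0628° − -9.0679° = +0.0051°.
1° along a meridian = πR/180 = 111177 m.
ΔN = Δφ × 111177 = 177.9 m; ΔE = Δλ × 111177 × cos(29.6328°) = +0.0051 × 111177 × 0.869212 = 492.8 m.

ΔE = 493 m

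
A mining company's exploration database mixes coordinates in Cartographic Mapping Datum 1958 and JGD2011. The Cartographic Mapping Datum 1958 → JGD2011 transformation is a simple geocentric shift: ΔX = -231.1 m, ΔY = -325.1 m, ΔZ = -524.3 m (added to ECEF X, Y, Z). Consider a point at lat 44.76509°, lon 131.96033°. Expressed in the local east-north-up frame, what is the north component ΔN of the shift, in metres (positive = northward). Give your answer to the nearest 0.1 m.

At φ = 44.76509°, λ = 131.96033°: sin φ = 0.704202, cos φ = 0.710000, sin λ = 0.743608, cos λ = -0.668616.
ΔN = −sin φ cos λ·ΔX − sin φ sin λ·ΔY + cos φ·ΔZ = −(0.704202)(-0.668616)(-231.1) − (0.704202)(0.743608)(-325.1) + (0.710000)(-524.3) = -310.83 m.

ΔN = -310.8 m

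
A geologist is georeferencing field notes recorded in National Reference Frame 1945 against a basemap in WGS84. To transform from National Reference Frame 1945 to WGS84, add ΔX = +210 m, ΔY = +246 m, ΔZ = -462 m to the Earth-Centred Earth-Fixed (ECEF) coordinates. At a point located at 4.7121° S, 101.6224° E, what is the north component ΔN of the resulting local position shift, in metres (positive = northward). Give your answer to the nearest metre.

The local north axis is (−sin φ cos λ, −sin φ sin λ, cos φ), giving ΔN = -3.475 + 19.794 − 460.438 = -444.12 m.

ΔN = -444 m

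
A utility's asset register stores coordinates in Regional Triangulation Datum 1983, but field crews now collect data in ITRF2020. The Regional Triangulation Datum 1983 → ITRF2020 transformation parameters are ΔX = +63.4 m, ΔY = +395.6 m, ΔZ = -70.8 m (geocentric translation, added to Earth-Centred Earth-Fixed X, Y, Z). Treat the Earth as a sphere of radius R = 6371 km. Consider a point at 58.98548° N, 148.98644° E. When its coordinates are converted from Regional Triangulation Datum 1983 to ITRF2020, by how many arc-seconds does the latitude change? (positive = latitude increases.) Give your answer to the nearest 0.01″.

sin φ = 0.857037, cos φ = 0.515255, sin λ = 0.515241, cos λ = -0.857045.
North component: ΔN = −sin φ cos λ·ΔX − sin φ sin λ·ΔY + cos φ·ΔZ = −(0.857037)(-0.857045)(63.4) − (0.857037)(0.515241)(395.6) + (0.515255)(-70.8) = -164.60 m.
1° of latitude spans πR/180 = 111195 m, so Δφ = -164.60 / 111195 × 3600 = -5.329″.

Δφ = -5.33″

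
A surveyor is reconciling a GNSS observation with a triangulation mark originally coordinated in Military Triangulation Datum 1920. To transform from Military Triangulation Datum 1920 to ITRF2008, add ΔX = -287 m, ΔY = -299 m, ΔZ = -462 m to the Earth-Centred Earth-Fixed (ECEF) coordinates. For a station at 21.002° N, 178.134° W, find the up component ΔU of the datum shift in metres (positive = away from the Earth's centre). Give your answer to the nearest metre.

ΔU = 111 m

At φ = 21.002°, λ = -178.134°: sin φ = 0.358401, cos φ = 0.933568, sin λ = -0.032562, cos λ = -0.999470.
ΔU = cos φ cos λ·ΔX + cos φ sin λ·ΔY + sin φ·ΔZ = (0.933568)(-0.999470)(-287) + (0.933568)(-0.032562)(-299) + (0.358401)(-462) = 111.30 m.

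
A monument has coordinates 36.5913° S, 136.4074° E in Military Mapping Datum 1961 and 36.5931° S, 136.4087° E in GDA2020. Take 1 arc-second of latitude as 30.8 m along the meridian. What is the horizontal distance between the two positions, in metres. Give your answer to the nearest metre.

231 m

Δφ = -36.5931° − -36.5913° = -0.0018°; Δλ = 136.4087° − 136.4074° = +0.0013°.
1° of latitude = 3600 × 30.80 = 110880 m.
ΔN = Δφ × 110880 = -199.6 m; ΔE = Δλ × 110880 × cos(-36.5913°) = +0.0013 × 110880 × 0.802908 = 115.7 m.
Distance = √(ΔE² + ΔN²) = √(115.7² + (-199.6)²) = 230.7 m.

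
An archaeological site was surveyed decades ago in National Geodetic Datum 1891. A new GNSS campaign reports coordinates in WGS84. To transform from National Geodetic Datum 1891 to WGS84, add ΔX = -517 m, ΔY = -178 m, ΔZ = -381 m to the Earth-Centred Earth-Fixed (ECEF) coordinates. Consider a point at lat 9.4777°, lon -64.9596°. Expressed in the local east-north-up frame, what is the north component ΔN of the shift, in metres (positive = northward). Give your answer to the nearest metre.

At φ = 9.4777°, λ = -64.9596°: sin φ = 0.164664, cos φ = 0.986350, sin λ = -0.906010, cos λ = 0.423257.
ΔN = −sin φ cos λ·ΔX − sin φ sin λ·ΔY + cos φ·ΔZ = −(0.164664)(0.423257)(-517) − (0.164664)(-0.906010)(-178) + (0.986350)(-381) = -366.32 m.

ΔN = -366 m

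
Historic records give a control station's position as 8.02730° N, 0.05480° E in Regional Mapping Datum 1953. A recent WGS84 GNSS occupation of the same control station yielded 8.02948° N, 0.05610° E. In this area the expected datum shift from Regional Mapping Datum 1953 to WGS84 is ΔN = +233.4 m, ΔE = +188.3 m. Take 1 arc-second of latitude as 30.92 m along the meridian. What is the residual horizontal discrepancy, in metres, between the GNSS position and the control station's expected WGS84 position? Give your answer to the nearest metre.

46 m

Observed coordinate differences: Δφ = +0.00218°, Δλ = +0.00130°.
Converting to metres (1° lat = 111312 m, cos φ = 0.990202): observed ΔN = 242.7 m, observed ΔE = 143.3 m.
Subtracting the expected shift leaves a residual of 242.7 − (233.4) = 9.3 m north and 143.3 − (188.3) = -45.0 m east.
Residual distance = √(9.3² + (-45.0)²) = 46.0 m.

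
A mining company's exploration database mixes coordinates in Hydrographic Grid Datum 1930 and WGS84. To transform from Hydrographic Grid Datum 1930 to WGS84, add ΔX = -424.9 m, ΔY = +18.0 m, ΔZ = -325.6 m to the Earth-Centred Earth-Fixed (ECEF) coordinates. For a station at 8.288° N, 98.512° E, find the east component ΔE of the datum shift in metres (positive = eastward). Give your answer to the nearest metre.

ΔE = 418 m

At φ = 8.288°, λ = 98.512°: sin φ = 0.144149, cos φ = 0.989556, sin λ = 0.988985, cos λ = -0.148017.
ΔE = −sin λ·ΔX + cos λ·ΔY = −(0.988985)·(-424.9) + (-0.148017)·(18.0) = 417.56 m.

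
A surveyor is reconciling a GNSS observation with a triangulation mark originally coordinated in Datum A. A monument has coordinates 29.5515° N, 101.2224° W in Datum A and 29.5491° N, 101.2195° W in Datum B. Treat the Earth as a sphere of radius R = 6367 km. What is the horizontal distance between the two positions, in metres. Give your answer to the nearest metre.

387 m

Δφ = 29.5491° − 29.5515° = -0.0024°; Δλ = -101.2195° − -101.2224° = +0.0029°.
1° along a meridian = πR/180 = 111125 m.
ΔN = Δφ × 111125 = -266.7 m; ΔE = Δλ × 111125 × cos(29.5515°) = +0.0029 × 111125 × 0.869913 = 280.3 m.
Distance = √(ΔE² + ΔN²) = √(280.3² + (-266.7)²) = 386.9 m.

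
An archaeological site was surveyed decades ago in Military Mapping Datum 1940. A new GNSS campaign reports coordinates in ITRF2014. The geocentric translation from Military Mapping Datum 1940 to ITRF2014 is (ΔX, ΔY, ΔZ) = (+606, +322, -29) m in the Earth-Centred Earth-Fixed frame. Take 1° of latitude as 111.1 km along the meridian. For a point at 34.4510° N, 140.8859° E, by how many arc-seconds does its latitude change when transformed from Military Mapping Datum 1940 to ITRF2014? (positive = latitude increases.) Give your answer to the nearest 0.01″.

sin φ = 0.565701, cos φ = 0.824610, sin λ = 0.630867, cos λ = -0.775891.
North component: ΔN = −sin φ cos λ·ΔX − sin φ sin λ·ΔY + cos φ·ΔZ = −(0.565701)(-0.775891)(606) − (0.565701)(0.630867)(322) + (0.824610)(-29) = 127.16 m.
1° of latitude spans 111100 m, so Δφ = 127.16 / 111100 × 3600 = 4.120″.

Δφ = 4.12″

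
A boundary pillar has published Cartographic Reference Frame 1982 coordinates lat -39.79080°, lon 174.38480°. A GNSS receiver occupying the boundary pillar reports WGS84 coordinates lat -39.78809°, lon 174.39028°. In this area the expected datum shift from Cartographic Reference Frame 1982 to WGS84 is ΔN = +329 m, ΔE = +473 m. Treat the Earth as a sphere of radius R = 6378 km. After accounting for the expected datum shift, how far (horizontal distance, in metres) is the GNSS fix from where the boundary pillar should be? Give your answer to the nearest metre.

28 m

Observed coordinate differences: Δφ = +0.00271°, Δλ = +0.00548°.
Converting to metres (1° lat = 111317 m, cos φ = 0.768386): observed ΔN = 301.7 m, observed ΔE = 468.7 m.
Subtracting the expected shift leaves a residual of 301.7 − (329) = -27.3 m north and 468.7 − (473) = -4.3 m east.
Residual distance = √((-27.3)² + (-4.3)²) = 27.7 m.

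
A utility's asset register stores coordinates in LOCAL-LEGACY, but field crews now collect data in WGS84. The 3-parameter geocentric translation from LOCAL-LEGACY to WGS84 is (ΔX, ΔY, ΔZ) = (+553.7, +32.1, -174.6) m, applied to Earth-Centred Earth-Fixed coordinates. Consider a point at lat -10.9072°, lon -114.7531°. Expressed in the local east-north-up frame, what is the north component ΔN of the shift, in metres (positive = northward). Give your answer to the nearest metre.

ΔN = -221 m

The local north axis is (−sin φ cos λ, −sin φ sin λ, cos φ), giving ΔN = -43.868 − 5.516 − 171.446 = -220.83 m.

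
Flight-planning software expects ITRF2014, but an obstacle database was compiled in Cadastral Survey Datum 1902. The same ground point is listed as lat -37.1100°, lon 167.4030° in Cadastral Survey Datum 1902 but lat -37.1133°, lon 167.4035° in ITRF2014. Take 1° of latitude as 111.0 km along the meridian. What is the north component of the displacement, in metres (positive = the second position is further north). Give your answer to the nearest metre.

Δφ = -37.1133° − -37.1100° = -0.0033°; Δλ = 167.4035° − 167.4030° = +0.0005°.
ΔN = Δφ × 111000 = -366.3 m; ΔE = Δλ × 111000 × cos(-37.1100°) = +0.0005 × 111000 × 0.797479 = 44.3 m.

ΔN = -366 m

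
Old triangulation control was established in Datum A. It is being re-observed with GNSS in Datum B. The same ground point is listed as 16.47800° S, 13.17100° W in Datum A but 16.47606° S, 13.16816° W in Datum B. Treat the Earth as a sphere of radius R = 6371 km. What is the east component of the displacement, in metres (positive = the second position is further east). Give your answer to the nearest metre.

Δφ = -16.47606° − -16.47800° = +0.00194°; Δλ = -13.16816° − -13.17100° = +0.00284°.
1° along a meridian = πR/180 = 111195 m.
ΔN = Δφ × 111195 = 215.7 m; ΔE = Δλ × 111195 × cos(-16.47800°) = +0.00284 × 111195 × 0.958929 = 302.8 m.

ΔE = 303 m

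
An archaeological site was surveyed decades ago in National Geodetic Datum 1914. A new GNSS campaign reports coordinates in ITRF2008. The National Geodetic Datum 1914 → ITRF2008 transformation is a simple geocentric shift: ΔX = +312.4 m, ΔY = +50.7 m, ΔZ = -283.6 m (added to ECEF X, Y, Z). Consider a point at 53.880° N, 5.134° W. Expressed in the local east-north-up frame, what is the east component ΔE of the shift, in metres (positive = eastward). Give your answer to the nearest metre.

The local east axis at (φ, λ) is (−sin λ, cos λ, 0), so ΔE = −sin(-5.134°)·312.4 + cos(-5.134°)·50.7 = 78.45 m.

ΔE = 78 m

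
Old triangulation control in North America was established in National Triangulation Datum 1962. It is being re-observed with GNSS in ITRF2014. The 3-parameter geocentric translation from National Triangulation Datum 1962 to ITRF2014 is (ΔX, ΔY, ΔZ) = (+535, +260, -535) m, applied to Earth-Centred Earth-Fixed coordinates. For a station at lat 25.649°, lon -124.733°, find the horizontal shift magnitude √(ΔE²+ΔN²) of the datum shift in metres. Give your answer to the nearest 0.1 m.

389.2 m

At φ = 25.649°, λ = -124.733°: sin φ = 0.432857, cos φ = 0.901463, sin λ = -0.821816, cos λ = -0.569753.
ΔE = −sin λ·ΔX + cos λ·ΔY = −(-0.821816)·(535) + (-0.569753)·(260) = 291.54 m.
ΔN = −sin φ cos λ·ΔX − sin φ sin λ·ΔY + cos φ·ΔZ = −(0.432857)(-0.569753)(535) − (0.432857)(-0.821816)(260) + (0.901463)(-535) = -257.85 m.
Horizontal magnitude = √(ΔE² + ΔN²) = √(291.54² + (-257.85)²) = 389.20 m.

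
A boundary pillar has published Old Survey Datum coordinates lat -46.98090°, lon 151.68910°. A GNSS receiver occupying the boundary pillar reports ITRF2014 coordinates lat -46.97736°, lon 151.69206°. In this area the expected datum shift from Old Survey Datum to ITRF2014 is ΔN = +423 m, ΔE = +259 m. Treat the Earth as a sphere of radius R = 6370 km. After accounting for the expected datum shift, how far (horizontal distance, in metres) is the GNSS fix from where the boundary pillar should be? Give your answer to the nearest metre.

45 m

Observed coordinate differences: Δφ = +0.00354°, Δλ = +0.00296°.
Converting to metres (1° lat = 111177 m, cos φ = 0.682242): observed ΔN = 393.6 m, observed ΔE = 224.5 m.
Subtracting the expected shift leaves a residual of 393.6 − (423) = -29.4 m north and 224.5 − (259) = -34.5 m east.
Residual distance = √((-29.4)² + (-34.5)²) = 45.3 m.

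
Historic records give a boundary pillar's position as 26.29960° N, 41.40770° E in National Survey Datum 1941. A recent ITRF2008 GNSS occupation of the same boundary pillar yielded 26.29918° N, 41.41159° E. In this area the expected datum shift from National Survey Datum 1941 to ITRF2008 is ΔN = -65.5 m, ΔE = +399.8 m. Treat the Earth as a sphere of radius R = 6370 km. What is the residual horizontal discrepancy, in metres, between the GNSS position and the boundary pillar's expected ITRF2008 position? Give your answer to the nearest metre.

Observed coordinate differences: Δφ = -0.00042°, Δλ = +0.00389°.
Converting to metres (1° lat = 111177 m, cos φ = 0.896490): observed ΔN = -46.7 m, observed ΔE = 387.7 m.
Subtracting the expected shift leaves a residual of -46.7 − (-65.5) = 18.8 m north and 387.7 − (399.8) = -12.1 m east.
Residual distance = √(18.8² + (-12.1)²) = 22.4 m.

22 m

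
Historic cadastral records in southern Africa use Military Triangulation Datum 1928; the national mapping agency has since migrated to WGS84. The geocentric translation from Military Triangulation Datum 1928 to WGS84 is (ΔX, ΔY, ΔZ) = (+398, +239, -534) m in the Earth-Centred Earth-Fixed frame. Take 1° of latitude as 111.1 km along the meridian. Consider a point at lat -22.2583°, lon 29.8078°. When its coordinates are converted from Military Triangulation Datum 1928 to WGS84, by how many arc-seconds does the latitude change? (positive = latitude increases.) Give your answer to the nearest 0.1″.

sin φ = -0.378783, cos φ = 0.925486, sin λ = 0.497092, cos λ = 0.867698.
North component: ΔN = −sin φ cos λ·ΔX − sin φ sin λ·ΔY + cos φ·ΔZ = −(-0.378783)(0.867698)(398) − (-0.378783)(0.497092)(239) + (0.925486)(-534) = -318.40 m.
1° of latitude spans 111100 m, so Δφ = -318.40 / 111100 × 3600 = -10.317″.

Δφ = -10.3″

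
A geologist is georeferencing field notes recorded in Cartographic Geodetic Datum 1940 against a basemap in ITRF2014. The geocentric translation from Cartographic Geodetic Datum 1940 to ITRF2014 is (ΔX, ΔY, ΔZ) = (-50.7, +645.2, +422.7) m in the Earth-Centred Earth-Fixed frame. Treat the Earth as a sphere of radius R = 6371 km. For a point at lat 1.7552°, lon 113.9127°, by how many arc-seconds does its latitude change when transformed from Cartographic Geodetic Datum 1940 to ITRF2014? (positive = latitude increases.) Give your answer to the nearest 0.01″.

Δφ = 13.07″

sin φ = 0.030629, cos φ = 0.999531, sin λ = 0.914164, cos λ = -0.405344.
North component: ΔN = −sin φ cos λ·ΔX − sin φ sin λ·ΔY + cos φ·ΔZ = −(0.030629)(-0.405344)(-50.7) − (0.030629)(0.914164)(645.2) + (0.999531)(422.7) = 403.81 m.
1° of latitude spans πR/180 = 111195 m, so Δφ = 403.81 / 111195 × 3600 = 13.073″.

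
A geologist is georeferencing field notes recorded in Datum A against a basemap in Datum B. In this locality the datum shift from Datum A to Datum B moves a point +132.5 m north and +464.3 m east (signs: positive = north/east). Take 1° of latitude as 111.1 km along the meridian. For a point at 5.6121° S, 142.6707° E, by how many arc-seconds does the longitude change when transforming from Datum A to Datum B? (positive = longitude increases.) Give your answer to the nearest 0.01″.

Δλ = 15.12″

At latitude -5.6121°, cos φ = 0.995207.
1° of longitude at this latitude = 111.1 × cos φ = 110.57 km, so Δλ = 464.3 / 110567.5 = 0.0041992° = 15.117″.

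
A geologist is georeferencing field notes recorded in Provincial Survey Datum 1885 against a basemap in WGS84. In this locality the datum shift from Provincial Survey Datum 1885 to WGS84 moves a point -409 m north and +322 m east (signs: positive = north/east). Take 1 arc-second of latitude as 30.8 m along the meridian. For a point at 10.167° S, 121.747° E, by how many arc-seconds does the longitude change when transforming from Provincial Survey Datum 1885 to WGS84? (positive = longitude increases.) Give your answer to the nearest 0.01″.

Δλ = 10.62″

At latitude -10.167°, cos φ = 0.984297.
1″ of longitude at this latitude = 30.80 × cos φ = 30.3164 m, so Δλ = 322.0 / 30.3164 = 10.621″.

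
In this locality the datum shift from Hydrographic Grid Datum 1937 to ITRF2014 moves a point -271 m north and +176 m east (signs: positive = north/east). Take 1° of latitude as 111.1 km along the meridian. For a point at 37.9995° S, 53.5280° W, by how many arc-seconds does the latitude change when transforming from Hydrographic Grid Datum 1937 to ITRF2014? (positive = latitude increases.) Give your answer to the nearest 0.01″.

1° of latitude = 111.1 km, so Δφ = -271.0 / 111100 = -0.0024392° = -8.781″.

Δφ = -8.78″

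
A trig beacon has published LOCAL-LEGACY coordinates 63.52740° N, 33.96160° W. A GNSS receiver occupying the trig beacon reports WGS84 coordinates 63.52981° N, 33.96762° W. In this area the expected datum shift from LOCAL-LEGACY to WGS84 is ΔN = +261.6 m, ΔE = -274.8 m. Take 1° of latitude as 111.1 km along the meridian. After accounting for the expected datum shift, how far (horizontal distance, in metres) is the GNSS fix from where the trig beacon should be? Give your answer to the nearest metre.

24 m

Observed coordinate differences: Δφ = +0.00241°, Δλ = -0.00602°.
Converting to metres (1° lat = 111100 m, cos φ = 0.445770): observed ΔN = 267.8 m, observed ΔE = -298.1 m.
Subtracting the expected shift leaves a residual of 267.8 − (261.6) = 6.2 m north and -298.1 − (-274.8) = -23.3 m east.
Residual distance = √(6.2² + (-23.3)²) = 24.1 m.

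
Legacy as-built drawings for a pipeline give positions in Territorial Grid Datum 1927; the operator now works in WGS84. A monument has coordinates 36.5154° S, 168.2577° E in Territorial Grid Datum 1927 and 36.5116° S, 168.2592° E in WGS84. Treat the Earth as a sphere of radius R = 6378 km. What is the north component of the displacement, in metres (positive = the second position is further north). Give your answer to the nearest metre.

Δφ = -36.5116° − -36.5154° = +0.0038°; Δλ = 168.2592° − 168.2577° = +0.0015°.
1° along a meridian = πR/180 = 111317 m.
ΔN = Δφ × 111317 = 423.0 m; ΔE = Δλ × 111317 × cos(-36.5154°) = +0.0015 × 111317 × 0.803697 = 134.2 m.

ΔN = 423 m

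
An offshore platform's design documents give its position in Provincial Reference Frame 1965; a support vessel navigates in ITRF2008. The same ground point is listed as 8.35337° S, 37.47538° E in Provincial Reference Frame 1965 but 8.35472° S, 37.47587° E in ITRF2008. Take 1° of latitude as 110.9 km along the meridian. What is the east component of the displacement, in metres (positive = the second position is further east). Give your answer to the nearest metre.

Δφ = -8.35472° − -8.35337° = -0.00135°; Δλ = 37.47587° − 37.47538° = +0.00049°.
ΔN = Δφ × 110900 = -149.7 m; ΔE = Δλ × 110900 × cos(-8.35337°) = +0.00049 × 110900 × 0.989391 = 53.8 m.

ΔE = 54 m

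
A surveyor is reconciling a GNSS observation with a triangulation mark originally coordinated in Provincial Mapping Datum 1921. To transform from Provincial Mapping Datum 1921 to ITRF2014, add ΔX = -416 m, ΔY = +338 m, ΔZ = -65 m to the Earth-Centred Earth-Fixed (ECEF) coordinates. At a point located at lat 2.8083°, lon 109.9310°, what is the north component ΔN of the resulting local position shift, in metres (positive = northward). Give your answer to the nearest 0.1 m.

The local north axis is (−sin φ cos λ, −sin φ sin λ, cos φ), giving ΔN = -6.948 − 15.568 − 64.922 = -87.44 m.

ΔN = -87.4 m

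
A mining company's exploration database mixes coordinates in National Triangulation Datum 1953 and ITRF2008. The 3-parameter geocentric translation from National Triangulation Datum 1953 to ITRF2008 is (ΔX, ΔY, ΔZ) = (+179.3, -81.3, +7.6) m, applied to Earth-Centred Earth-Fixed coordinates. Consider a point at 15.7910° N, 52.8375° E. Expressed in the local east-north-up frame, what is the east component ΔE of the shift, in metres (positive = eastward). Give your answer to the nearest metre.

At φ = 15.7910°, λ = 52.8375°: sin φ = 0.272129, cos φ = 0.962261, sin λ = 0.796925, cos λ = 0.604078.
ΔE = −sin λ·ΔX + cos λ·ΔY = −(0.796925)·(179.3) + (0.604078)·(-81.3) = -192.00 m.

ΔE = -192 m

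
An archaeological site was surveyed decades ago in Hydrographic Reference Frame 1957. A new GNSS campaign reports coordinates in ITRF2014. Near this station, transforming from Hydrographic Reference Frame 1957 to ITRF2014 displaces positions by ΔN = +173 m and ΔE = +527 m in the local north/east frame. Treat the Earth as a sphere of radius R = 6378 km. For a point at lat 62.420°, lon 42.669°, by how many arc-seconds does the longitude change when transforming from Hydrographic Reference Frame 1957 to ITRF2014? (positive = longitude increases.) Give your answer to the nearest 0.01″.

At latitude 62.420°, cos φ = 0.462987.
One radian of longitude at latitude φ spans R cos φ, so Δλ = ΔE / (R cos φ) = 527.0 / (6378000 × 0.462987) = 1.7847e-04 rad = 36.811″.

Δλ = 36.81″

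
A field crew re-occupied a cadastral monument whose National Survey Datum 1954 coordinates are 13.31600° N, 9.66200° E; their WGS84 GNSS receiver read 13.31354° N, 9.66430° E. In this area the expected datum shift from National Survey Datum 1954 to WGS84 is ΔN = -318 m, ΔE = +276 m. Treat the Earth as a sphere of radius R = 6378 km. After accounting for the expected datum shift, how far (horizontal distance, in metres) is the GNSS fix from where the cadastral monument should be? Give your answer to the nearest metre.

52 m

Observed coordinate differences: Δφ = -0.00246°, Δλ = +0.00230°.
Converting to metres (1° lat = 111317 m, cos φ = 0.973115): observed ΔN = -273.8 m, observed ΔE = 249.1 m.
Subtracting the expected shift leaves a residual of -273.8 − (-318) = 44.2 m north and 249.1 − (276) = -26.9 m east.
Residual distance = √(44.2² + (-26.9)²) = 51.7 m.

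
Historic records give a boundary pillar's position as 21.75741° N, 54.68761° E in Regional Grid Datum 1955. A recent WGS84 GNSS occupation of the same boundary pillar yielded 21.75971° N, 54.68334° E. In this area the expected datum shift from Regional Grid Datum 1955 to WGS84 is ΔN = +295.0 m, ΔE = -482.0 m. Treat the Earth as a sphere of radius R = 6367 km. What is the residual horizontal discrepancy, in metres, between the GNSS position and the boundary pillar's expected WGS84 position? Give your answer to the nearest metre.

57 m

Observed coordinate differences: Δφ = +0.00230°, Δλ = -0.00427°.
Converting to metres (1° lat = 111125 m, cos φ = 0.928762): observed ΔN = 255.6 m, observed ΔE = -440.7 m.
Subtracting the expected shift leaves a residual of 255.6 − (295.0) = -39.4 m north and -440.7 − (-482.0) = 41.3 m east.
Residual distance = √((-39.4)² + 41.3²) = 57.1 m.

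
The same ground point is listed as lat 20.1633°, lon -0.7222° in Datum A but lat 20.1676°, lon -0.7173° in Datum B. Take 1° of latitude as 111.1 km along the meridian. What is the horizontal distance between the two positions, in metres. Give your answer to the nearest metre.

Δφ = 20.1676° − 20.1633° = +0.0043°; Δλ = -0.7173° − -0.7222° = +0.0049°.
ΔN = Δφ × 111100 = 477.7 m; ΔE = Δλ × 111100 × cos(20.1633°) = +0.0049 × 111100 × 0.938714 = 511.0 m.
Distance = √(ΔE² + ΔN²) = √(511.0² + 477.7²) = 699.6 m.

700 m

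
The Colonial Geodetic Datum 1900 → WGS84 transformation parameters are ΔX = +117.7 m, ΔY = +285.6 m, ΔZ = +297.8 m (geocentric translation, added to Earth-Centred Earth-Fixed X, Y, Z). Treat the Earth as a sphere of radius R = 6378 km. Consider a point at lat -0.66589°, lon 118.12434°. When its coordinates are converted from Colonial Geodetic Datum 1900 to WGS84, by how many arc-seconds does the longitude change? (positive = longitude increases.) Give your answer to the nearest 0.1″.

sin φ = -0.011622, cos φ = 0.999932, sin λ = 0.881927, cos λ = -0.471387.
East component: ΔE = −sin λ·ΔX + cos λ·ΔY = −(0.881927)(117.7) + (-0.471387)(285.6) = -238.43 m.
1° of latitude spans πR/180 = 111317 m; at latitude φ, 1° of longitude spans that × cos φ = 111309.6 m, so Δλ = -238.43 / 111309.6 × 3600 = -7.711″.

Δλ = -7.7″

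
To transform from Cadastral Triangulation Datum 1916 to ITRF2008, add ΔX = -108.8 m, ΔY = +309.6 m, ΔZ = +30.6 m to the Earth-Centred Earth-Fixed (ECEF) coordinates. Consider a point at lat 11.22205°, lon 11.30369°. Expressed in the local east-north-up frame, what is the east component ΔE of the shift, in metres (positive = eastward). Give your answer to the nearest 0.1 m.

The local east axis at (φ, λ) is (−sin λ, cos λ, 0), so ΔE = −sin(11.30369°)·(-108.8) + cos(11.30369°)·309.6 = 324.92 m.

ΔE = 324.9 m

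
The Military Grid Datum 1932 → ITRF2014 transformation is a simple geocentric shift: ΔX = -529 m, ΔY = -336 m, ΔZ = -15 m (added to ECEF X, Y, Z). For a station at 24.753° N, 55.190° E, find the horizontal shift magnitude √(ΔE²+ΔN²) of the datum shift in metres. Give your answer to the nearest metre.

The local east axis at (φ, λ) is (−sin λ, cos λ, 0), so ΔE = −sin(55.190°)·(-529) + cos(55.190°)·(-336) = 242.53 m.
The local north axis is (−sin φ cos λ, −sin φ sin λ, cos φ), giving ΔN = 126.443 + 115.510 − 13.622 = 228.33 m.
Horizontal magnitude = √(ΔE² + ΔN²) = √(242.53² + 228.33²) = 333.10 m.

333 m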